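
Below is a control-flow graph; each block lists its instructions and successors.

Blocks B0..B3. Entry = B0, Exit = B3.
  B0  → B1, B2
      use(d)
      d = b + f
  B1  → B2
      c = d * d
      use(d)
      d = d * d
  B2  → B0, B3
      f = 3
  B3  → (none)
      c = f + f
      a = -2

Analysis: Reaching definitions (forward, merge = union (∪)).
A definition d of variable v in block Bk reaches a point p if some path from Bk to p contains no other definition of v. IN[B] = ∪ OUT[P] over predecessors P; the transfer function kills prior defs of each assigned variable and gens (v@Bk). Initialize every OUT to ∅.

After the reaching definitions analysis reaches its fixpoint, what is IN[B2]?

Fixpoint table:
  B0:   IN={c@B1, d@B0, d@B1, f@B2}   OUT={c@B1, d@B0, f@B2}
  B1:   IN={c@B1, d@B0, f@B2}   OUT={c@B1, d@B1, f@B2}
  B2:   IN={c@B1, d@B0, d@B1, f@B2}   OUT={c@B1, d@B0, d@B1, f@B2}
  B3:   IN={c@B1, d@B0, d@B1, f@B2}   OUT={a@B3, c@B3, d@B0, d@B1, f@B2}

Merge at B2: IN[B2] = OUT[B0] ⊔ OUT[B1] = {c@B1, d@B0, d@B1, f@B2}

Answer: {c@B1, d@B0, d@B1, f@B2}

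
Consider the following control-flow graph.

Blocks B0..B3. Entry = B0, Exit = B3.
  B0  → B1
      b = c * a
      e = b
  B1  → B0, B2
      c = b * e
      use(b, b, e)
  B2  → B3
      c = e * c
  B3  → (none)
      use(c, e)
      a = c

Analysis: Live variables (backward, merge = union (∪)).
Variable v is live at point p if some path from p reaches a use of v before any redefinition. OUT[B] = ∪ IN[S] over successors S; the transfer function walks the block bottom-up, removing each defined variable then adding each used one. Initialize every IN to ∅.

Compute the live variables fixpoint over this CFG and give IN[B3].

Answer: {c, e}

Derivation:
Per-block solution:
  B0: | IN={a, c} | OUT={a, b, e}
  B1: | IN={a, b, e} | OUT={a, c, e}
  B2: | IN={c, e} | OUT={c, e}
  B3: | IN={c, e} | OUT={}

B3 is the boundary node: OUT[B3] = {}
Applying B3's transfer function to that OUT value gives IN[B3] (row B3 above).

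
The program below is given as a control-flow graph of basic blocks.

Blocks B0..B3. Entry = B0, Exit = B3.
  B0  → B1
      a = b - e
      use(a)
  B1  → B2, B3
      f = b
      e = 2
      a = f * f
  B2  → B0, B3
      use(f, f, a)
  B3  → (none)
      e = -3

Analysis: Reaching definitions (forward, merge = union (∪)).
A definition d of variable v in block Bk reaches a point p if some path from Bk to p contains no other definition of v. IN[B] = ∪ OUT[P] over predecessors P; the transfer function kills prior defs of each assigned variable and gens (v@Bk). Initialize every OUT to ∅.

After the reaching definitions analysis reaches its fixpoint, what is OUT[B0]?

Answer: {a@B0, e@B1, f@B1}

Working:
Converged values:
  B0:  IN={a@B1, e@B1, f@B1}  OUT={a@B0, e@B1, f@B1}
  B1:  IN={a@B0, e@B1, f@B1}  OUT={a@B1, e@B1, f@B1}
  B2:  IN={a@B1, e@B1, f@B1}  OUT={a@B1, e@B1, f@B1}
  B3:  IN={a@B1, e@B1, f@B1}  OUT={a@B1, e@B3, f@B1}

Merge at B0 (entry node, so the boundary value {} is joined with the incoming edge(s)): IN[B0] = {} ⊔ OUT[B2] = {a@B1, e@B1, f@B1}
Applying B0's transfer function to that IN value gives OUT[B0] (row B0 above).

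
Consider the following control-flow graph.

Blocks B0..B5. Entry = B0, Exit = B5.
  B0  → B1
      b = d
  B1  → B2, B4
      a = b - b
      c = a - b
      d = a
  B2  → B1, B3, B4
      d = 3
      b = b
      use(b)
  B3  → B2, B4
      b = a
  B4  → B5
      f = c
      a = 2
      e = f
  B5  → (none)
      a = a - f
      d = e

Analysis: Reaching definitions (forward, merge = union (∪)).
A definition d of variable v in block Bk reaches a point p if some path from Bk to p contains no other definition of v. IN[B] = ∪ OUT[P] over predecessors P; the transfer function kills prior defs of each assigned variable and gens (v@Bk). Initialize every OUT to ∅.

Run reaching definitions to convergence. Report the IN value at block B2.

Answer: {a@B1, b@B0, b@B2, b@B3, c@B1, d@B1, d@B2}

Derivation:
Converged values:
  B0: | IN={} | OUT={b@B0}
  B1: | IN={a@B1, b@B0, b@B2, c@B1, d@B2} | OUT={a@B1, b@B0, b@B2, c@B1, d@B1}
  B2: | IN={a@B1, b@B0, b@B2, b@B3, c@B1, d@B1, d@B2} | OUT={a@B1, b@B2, c@B1, d@B2}
  B3: | IN={a@B1, b@B2, c@B1, d@B2} | OUT={a@B1, b@B3, c@B1, d@B2}
  B4: | IN={a@B1, b@B0, b@B2, b@B3, c@B1, d@B1, d@B2} | OUT={a@B4, b@B0, b@B2, b@B3, c@B1, d@B1, d@B2, e@B4, f@B4}
  B5: | IN={a@B4, b@B0, b@B2, b@B3, c@B1, d@B1, d@B2, e@B4, f@B4} | OUT={a@B5, b@B0, b@B2, b@B3, c@B1, d@B5, e@B4, f@B4}

Merge at B2: IN[B2] = OUT[B1] ⊔ OUT[B3] = {a@B1, b@B0, b@B2, b@B3, c@B1, d@B1, d@B2}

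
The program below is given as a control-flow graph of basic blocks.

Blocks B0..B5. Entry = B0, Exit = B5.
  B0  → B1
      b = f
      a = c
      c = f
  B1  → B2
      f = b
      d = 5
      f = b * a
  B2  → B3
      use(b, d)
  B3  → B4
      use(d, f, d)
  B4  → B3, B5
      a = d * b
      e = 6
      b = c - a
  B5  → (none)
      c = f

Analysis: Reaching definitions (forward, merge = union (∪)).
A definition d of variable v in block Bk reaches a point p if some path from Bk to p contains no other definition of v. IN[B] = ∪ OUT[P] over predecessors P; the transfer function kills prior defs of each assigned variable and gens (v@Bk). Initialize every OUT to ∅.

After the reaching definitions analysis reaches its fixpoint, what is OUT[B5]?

Per-block solution:
  B0:   IN={}   OUT={a@B0, b@B0, c@B0}
  B1:   IN={a@B0, b@B0, c@B0}   OUT={a@B0, b@B0, c@B0, d@B1, f@B1}
  B2:   IN={a@B0, b@B0, c@B0, d@B1, f@B1}   OUT={a@B0, b@B0, c@B0, d@B1, f@B1}
  B3:   IN={a@B0, a@B4, b@B0, b@B4, c@B0, d@B1, e@B4, f@B1}   OUT={a@B0, a@B4, b@B0, b@B4, c@B0, d@B1, e@B4, f@B1}
  B4:   IN={a@B0, a@B4, b@B0, b@B4, c@B0, d@B1, e@B4, f@B1}   OUT={a@B4, b@B4, c@B0, d@B1, e@B4, f@B1}
  B5:   IN={a@B4, b@B4, c@B0, d@B1, e@B4, f@B1}   OUT={a@B4, b@B4, c@B5, d@B1, e@B4, f@B1}

Merge at B5: IN[B5] = OUT[B4] = {a@B4, b@B4, c@B0, d@B1, e@B4, f@B1}
Applying B5's transfer function to that IN value gives OUT[B5] (row B5 above).

Answer: {a@B4, b@B4, c@B5, d@B1, e@B4, f@B1}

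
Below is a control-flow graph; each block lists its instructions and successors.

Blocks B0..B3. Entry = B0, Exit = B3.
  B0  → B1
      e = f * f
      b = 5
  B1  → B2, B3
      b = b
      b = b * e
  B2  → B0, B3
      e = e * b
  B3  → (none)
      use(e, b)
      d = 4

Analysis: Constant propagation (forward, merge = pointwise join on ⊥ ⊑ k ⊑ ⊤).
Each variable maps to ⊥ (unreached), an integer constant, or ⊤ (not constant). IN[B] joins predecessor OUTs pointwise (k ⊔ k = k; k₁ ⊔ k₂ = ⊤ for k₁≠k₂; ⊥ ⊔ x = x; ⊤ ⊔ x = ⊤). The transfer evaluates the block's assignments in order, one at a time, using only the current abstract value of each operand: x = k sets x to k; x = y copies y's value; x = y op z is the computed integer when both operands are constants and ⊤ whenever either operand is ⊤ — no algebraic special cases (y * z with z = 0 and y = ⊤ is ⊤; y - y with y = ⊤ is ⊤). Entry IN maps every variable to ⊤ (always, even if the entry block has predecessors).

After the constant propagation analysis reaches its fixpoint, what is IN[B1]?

Answer: {a: ⊤, b: 5, c: ⊤, d: ⊤, e: ⊤, f: ⊤}

Working:
Fixpoint table:
  B0: | IN=(all ⊤) | OUT={b:5; rest ⊤}
  B1: | IN={b:5; rest ⊤} | OUT=(all ⊤)
  B2: | IN=(all ⊤) | OUT=(all ⊤)
  B3: | IN=(all ⊤) | OUT={d:4; rest ⊤}

Merge at B1: IN[B1] = OUT[B0] = {a: ⊤, b: 5, c: ⊤, d: ⊤, e: ⊤, f: ⊤}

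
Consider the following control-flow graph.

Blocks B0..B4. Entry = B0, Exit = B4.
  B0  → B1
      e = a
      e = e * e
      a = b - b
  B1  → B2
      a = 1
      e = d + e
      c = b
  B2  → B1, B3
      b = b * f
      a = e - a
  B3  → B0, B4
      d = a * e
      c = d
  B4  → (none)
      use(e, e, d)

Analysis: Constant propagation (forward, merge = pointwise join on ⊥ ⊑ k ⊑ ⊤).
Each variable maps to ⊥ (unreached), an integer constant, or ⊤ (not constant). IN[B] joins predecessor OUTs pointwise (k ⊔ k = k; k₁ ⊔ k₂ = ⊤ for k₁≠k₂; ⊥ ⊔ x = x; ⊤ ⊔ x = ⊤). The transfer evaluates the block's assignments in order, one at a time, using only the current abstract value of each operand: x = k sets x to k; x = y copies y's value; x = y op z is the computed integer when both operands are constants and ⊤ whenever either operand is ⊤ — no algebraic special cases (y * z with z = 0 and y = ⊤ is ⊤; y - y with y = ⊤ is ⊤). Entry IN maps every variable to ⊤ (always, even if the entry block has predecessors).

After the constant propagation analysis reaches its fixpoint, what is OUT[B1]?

Fixpoint table:
  B0:   IN=(all ⊤)   OUT=(all ⊤)
  B1:   IN=(all ⊤)   OUT={a:1; rest ⊤}
  B2:   IN={a:1; rest ⊤}   OUT=(all ⊤)
  B3:   IN=(all ⊤)   OUT=(all ⊤)
  B4:   IN=(all ⊤)   OUT=(all ⊤)

Merge at B1: IN[B1] = OUT[B0] ⊔ OUT[B2] = {a: ⊤, b: ⊤, c: ⊤, d: ⊤, e: ⊤, f: ⊤}
Applying B1's transfer function to that IN value gives OUT[B1] (row B1 above).

Answer: {a: 1, b: ⊤, c: ⊤, d: ⊤, e: ⊤, f: ⊤}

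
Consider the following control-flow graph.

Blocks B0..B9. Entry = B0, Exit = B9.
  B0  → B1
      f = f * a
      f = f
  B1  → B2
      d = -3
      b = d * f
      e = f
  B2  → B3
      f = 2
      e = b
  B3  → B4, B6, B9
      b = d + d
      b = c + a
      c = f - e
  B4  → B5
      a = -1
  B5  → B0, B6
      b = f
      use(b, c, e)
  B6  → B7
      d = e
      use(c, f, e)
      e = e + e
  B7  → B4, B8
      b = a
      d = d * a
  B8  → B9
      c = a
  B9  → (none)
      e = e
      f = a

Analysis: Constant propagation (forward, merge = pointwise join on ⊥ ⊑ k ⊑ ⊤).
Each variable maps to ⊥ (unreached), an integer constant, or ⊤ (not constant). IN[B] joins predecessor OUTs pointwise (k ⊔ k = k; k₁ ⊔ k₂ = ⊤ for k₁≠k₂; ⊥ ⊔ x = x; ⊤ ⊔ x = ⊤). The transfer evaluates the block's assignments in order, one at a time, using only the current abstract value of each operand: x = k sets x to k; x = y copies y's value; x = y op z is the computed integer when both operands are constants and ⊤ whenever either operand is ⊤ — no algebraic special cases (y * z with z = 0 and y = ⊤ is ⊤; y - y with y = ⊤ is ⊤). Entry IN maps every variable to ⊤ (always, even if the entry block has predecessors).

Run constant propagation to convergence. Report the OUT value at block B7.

Converged values:
  B0:  IN=(all ⊤)  OUT=(all ⊤)
  B1:  IN=(all ⊤)  OUT={d:-3; rest ⊤}
  B2:  IN={d:-3; rest ⊤}  OUT={d:-3, f:2; rest ⊤}
  B3:  IN={d:-3, f:2; rest ⊤}  OUT={d:-3, f:2; rest ⊤}
  B4:  IN={f:2; rest ⊤}  OUT={a:-1, f:2; rest ⊤}
  B5:  IN={a:-1, f:2; rest ⊤}  OUT={a:-1, b:2, f:2; rest ⊤}
  B6:  IN={f:2; rest ⊤}  OUT={f:2; rest ⊤}
  B7:  IN={f:2; rest ⊤}  OUT={f:2; rest ⊤}
  B8:  IN={f:2; rest ⊤}  OUT={f:2; rest ⊤}
  B9:  IN={f:2; rest ⊤}  OUT=(all ⊤)

Merge at B7: IN[B7] = OUT[B6] = {a: ⊤, b: ⊤, c: ⊤, d: ⊤, e: ⊤, f: 2}
Applying B7's transfer function to that IN value gives OUT[B7] (row B7 above).

Answer: {a: ⊤, b: ⊤, c: ⊤, d: ⊤, e: ⊤, f: 2}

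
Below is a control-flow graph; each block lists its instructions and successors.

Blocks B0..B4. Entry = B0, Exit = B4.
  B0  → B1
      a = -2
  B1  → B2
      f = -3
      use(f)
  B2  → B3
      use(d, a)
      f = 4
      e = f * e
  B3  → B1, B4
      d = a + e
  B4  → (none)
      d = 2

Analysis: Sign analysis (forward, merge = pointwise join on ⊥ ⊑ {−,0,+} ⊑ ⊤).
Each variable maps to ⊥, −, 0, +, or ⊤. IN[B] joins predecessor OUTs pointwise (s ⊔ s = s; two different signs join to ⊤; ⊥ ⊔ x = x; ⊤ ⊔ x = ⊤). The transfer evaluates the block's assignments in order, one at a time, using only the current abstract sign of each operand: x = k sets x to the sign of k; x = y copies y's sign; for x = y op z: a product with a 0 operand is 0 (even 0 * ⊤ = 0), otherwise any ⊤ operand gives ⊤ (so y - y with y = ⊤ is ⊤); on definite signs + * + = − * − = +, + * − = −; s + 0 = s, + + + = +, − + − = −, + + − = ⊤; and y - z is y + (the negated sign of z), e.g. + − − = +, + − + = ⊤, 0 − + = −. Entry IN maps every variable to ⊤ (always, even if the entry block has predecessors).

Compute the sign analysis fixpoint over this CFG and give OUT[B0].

Answer: {a: -, b: ⊤, c: ⊤, d: ⊤, e: ⊤, f: ⊤}

Working:
Fixpoint table:
  B0: | IN=(all ⊤) | OUT={a:-; rest ⊤}
  B1: | IN={a:-; rest ⊤} | OUT={a:-, f:-; rest ⊤}
  B2: | IN={a:-, f:-; rest ⊤} | OUT={a:-, f:+; rest ⊤}
  B3: | IN={a:-, f:+; rest ⊤} | OUT={a:-, f:+; rest ⊤}
  B4: | IN={a:-, f:+; rest ⊤} | OUT={a:-, d:+, f:+; rest ⊤}

B0 is the boundary node: IN[B0] = {a: ⊤, b: ⊤, c: ⊤, d: ⊤, e: ⊤, f: ⊤}
Applying B0's transfer function to that IN value gives OUT[B0] (row B0 above).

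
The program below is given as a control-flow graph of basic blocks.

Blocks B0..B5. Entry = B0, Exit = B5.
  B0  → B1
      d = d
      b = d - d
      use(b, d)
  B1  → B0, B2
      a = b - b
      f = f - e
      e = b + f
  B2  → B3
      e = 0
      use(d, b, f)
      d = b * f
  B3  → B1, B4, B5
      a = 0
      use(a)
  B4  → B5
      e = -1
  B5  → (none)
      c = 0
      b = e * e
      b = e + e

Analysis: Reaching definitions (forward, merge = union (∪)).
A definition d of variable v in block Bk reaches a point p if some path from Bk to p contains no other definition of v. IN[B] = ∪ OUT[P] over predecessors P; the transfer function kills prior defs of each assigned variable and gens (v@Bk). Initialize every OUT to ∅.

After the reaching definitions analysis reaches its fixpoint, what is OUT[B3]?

Fixpoint table:
  B0:   IN={a@B1, b@B0, d@B0, d@B2, e@B1, f@B1}   OUT={a@B1, b@B0, d@B0, e@B1, f@B1}
  B1:   IN={a@B1, a@B3, b@B0, d@B0, d@B2, e@B1, e@B2, f@B1}   OUT={a@B1, b@B0, d@B0, d@B2, e@B1, f@B1}
  B2:   IN={a@B1, b@B0, d@B0, d@B2, e@B1, f@B1}   OUT={a@B1, b@B0, d@B2, e@B2, f@B1}
  B3:   IN={a@B1, b@B0, d@B2, e@B2, f@B1}   OUT={a@B3, b@B0, d@B2, e@B2, f@B1}
  B4:   IN={a@B3, b@B0, d@B2, e@B2, f@B1}   OUT={a@B3, b@B0, d@B2, e@B4, f@B1}
  B5:   IN={a@B3, b@B0, d@B2, e@B2, e@B4, f@B1}   OUT={a@B3, b@B5, c@B5, d@B2, e@B2, e@B4, f@B1}

Merge at B3: IN[B3] = OUT[B2] = {a@B1, b@B0, d@B2, e@B2, f@B1}
Applying B3's transfer function to that IN value gives OUT[B3] (row B3 above).

Answer: {a@B3, b@B0, d@B2, e@B2, f@B1}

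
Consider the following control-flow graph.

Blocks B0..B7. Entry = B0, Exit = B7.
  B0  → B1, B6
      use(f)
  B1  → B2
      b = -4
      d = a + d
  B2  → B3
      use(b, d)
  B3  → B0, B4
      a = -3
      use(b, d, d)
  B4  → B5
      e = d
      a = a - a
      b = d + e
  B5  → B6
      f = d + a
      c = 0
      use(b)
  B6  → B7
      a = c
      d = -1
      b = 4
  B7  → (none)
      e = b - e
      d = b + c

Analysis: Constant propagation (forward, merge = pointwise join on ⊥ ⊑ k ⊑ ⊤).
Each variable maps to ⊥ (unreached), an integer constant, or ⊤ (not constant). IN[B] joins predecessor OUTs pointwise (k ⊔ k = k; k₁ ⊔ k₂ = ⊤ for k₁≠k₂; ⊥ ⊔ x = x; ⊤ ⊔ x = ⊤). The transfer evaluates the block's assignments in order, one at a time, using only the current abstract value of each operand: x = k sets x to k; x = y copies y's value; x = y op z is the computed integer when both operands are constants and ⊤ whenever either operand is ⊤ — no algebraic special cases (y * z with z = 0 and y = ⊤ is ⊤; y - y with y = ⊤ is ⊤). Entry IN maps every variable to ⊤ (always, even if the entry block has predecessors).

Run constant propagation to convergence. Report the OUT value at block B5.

Fixpoint table:
  B0:   IN=(all ⊤)   OUT=(all ⊤)
  B1:   IN=(all ⊤)   OUT={b:-4; rest ⊤}
  B2:   IN={b:-4; rest ⊤}   OUT={b:-4; rest ⊤}
  B3:   IN={b:-4; rest ⊤}   OUT={a:-3, b:-4; rest ⊤}
  B4:   IN={a:-3, b:-4; rest ⊤}   OUT={a:0; rest ⊤}
  B5:   IN={a:0; rest ⊤}   OUT={a:0, c:0; rest ⊤}
  B6:   IN=(all ⊤)   OUT={b:4, d:-1; rest ⊤}
  B7:   IN={b:4, d:-1; rest ⊤}   OUT={b:4; rest ⊤}

Merge at B5: IN[B5] = OUT[B4] = {a: 0, b: ⊤, c: ⊤, d: ⊤, e: ⊤, f: ⊤}
Applying B5's transfer function to that IN value gives OUT[B5] (row B5 above).

Answer: {a: 0, b: ⊤, c: 0, d: ⊤, e: ⊤, f: ⊤}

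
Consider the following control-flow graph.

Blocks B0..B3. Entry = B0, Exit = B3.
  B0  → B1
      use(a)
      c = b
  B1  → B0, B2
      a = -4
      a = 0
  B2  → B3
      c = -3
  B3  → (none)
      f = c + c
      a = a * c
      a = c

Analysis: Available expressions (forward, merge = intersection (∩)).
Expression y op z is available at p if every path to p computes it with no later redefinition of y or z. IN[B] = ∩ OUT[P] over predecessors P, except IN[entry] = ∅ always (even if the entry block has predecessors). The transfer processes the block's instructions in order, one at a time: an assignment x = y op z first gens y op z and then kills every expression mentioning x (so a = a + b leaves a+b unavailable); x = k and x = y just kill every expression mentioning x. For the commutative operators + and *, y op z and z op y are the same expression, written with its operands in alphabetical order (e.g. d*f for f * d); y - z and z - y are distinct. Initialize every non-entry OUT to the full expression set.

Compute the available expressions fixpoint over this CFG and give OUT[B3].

Answer: {c+c}

Trace:
Per-block solution:
  B0:  IN={}  OUT={}
  B1:  IN={}  OUT={}
  B2:  IN={}  OUT={}
  B3:  IN={}  OUT={c+c}

Merge at B3: IN[B3] = OUT[B2] = {}
Applying B3's transfer function to that IN value gives OUT[B3] (row B3 above).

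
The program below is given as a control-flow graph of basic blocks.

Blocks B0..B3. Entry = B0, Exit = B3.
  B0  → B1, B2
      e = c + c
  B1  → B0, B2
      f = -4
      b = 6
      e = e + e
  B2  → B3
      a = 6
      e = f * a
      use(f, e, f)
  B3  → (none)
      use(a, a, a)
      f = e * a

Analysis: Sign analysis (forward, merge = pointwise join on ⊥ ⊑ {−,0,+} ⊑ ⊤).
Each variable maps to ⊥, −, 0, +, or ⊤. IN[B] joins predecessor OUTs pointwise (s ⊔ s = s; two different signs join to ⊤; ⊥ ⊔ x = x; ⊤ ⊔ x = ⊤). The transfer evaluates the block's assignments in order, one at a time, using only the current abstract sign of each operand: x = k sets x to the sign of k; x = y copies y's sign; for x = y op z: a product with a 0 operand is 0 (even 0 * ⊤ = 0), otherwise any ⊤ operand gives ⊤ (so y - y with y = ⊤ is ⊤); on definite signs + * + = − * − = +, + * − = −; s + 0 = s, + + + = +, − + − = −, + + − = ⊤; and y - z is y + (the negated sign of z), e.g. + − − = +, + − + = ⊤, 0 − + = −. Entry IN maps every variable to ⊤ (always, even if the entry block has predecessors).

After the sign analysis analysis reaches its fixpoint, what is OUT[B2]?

Per-block solution:
  B0:   IN=(all ⊤)   OUT=(all ⊤)
  B1:   IN=(all ⊤)   OUT={b:+, f:-; rest ⊤}
  B2:   IN=(all ⊤)   OUT={a:+; rest ⊤}
  B3:   IN={a:+; rest ⊤}   OUT={a:+; rest ⊤}

Merge at B2: IN[B2] = OUT[B0] ⊔ OUT[B1] = {a: ⊤, b: ⊤, c: ⊤, d: ⊤, e: ⊤, f: ⊤}
Applying B2's transfer function to that IN value gives OUT[B2] (row B2 above).

Answer: {a: +, b: ⊤, c: ⊤, d: ⊤, e: ⊤, f: ⊤}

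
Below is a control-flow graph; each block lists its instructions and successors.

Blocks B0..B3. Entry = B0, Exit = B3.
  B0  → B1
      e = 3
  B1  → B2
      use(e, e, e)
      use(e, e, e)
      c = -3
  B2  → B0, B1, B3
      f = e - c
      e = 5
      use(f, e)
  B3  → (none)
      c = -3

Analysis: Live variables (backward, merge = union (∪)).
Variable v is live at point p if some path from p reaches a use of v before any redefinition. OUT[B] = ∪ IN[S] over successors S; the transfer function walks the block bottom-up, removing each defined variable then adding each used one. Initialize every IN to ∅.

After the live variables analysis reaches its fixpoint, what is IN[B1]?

Answer: {e}

Working:
Fixpoint table:
  B0: | IN={} | OUT={e}
  B1: | IN={e} | OUT={c, e}
  B2: | IN={c, e} | OUT={e}
  B3: | IN={} | OUT={}

Merge at B1: OUT[B1] = IN[B2] = {c, e}
Applying B1's transfer function to that OUT value gives IN[B1] (row B1 above).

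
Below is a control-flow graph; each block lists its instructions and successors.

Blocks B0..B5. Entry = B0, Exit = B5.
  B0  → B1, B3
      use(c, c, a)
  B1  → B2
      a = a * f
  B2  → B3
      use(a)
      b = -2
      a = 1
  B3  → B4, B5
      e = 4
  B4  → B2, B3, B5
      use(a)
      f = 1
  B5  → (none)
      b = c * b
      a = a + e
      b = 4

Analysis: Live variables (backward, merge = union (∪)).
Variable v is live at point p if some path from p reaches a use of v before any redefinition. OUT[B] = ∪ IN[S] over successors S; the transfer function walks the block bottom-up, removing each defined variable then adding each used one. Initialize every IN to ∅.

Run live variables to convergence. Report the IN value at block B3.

Answer: {a, b, c}

Derivation:
Per-block solution:
  B0: | IN={a, b, c, f} | OUT={a, b, c, f}
  B1: | IN={a, c, f} | OUT={a, c}
  B2: | IN={a, c} | OUT={a, b, c}
  B3: | IN={a, b, c} | OUT={a, b, c, e}
  B4: | IN={a, b, c, e} | OUT={a, b, c, e}
  B5: | IN={a, b, c, e} | OUT={}

Merge at B3: OUT[B3] = IN[B4] ⊔ IN[B5] = {a, b, c, e}
Applying B3's transfer function to that OUT value gives IN[B3] (row B3 above).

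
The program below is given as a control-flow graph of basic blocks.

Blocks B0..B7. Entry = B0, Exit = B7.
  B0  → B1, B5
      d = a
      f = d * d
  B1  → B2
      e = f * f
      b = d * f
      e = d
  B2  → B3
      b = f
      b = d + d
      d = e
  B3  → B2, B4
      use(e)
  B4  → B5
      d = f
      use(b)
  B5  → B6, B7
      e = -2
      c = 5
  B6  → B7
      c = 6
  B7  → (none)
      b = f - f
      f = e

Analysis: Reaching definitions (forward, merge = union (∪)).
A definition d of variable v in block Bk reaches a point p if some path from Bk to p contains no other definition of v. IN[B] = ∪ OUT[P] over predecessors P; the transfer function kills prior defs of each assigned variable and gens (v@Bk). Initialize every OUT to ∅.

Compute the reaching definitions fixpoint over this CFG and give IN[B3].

Answer: {b@B2, d@B2, e@B1, f@B0}

Trace:
Converged values:
  B0:   IN={}   OUT={d@B0, f@B0}
  B1:   IN={d@B0, f@B0}   OUT={b@B1, d@B0, e@B1, f@B0}
  B2:   IN={b@B1, b@B2, d@B0, d@B2, e@B1, f@B0}   OUT={b@B2, d@B2, e@B1, f@B0}
  B3:   IN={b@B2, d@B2, e@B1, f@B0}   OUT={b@B2, d@B2, e@B1, f@B0}
  B4:   IN={b@B2, d@B2, e@B1, f@B0}   OUT={b@B2, d@B4, e@B1, f@B0}
  B5:   IN={b@B2, d@B0, d@B4, e@B1, f@B0}   OUT={b@B2, c@B5, d@B0, d@B4, e@B5, f@B0}
  B6:   IN={b@B2, c@B5, d@B0, d@B4, e@B5, f@B0}   OUT={b@B2, c@B6, d@B0, d@B4, e@B5, f@B0}
  B7:   IN={b@B2, c@B5, c@B6, d@B0, d@B4, e@B5, f@B0}   OUT={b@B7, c@B5, c@B6, d@B0, d@B4, e@B5, f@B7}

Merge at B3: IN[B3] = OUT[B2] = {b@B2, d@B2, e@B1, f@B0}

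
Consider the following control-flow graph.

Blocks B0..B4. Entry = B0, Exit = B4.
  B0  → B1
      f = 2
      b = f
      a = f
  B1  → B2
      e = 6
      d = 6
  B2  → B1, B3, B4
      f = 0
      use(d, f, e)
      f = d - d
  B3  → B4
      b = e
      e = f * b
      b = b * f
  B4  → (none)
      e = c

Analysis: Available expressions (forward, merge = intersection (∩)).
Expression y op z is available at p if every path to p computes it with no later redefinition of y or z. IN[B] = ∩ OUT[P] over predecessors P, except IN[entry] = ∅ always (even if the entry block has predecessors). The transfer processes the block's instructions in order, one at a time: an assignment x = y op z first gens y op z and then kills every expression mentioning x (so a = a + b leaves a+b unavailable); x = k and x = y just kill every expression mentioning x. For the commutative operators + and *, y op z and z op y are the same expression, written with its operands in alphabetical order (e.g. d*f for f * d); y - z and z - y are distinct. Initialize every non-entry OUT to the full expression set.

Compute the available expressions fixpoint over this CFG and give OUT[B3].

Per-block solution:
  B0: | IN={} | OUT={}
  B1: | IN={} | OUT={}
  B2: | IN={} | OUT={d-d}
  B3: | IN={d-d} | OUT={d-d}
  B4: | IN={d-d} | OUT={d-d}

Merge at B3: IN[B3] = OUT[B2] = {d-d}
Applying B3's transfer function to that IN value gives OUT[B3] (row B3 above).

Answer: {d-d}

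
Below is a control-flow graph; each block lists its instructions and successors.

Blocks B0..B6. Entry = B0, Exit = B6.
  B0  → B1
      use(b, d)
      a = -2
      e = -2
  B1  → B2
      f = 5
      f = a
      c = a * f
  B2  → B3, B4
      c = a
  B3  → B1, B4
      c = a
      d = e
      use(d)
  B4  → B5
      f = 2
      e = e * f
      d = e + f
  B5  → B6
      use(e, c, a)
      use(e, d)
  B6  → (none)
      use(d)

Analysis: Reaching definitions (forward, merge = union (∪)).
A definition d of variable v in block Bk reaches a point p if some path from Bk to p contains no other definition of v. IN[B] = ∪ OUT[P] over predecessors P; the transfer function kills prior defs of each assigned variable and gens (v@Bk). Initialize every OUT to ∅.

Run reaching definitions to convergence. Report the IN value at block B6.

Converged values:
  B0:   IN={}   OUT={a@B0, e@B0}
  B1:   IN={a@B0, c@B3, d@B3, e@B0, f@B1}   OUT={a@B0, c@B1, d@B3, e@B0, f@B1}
  B2:   IN={a@B0, c@B1, d@B3, e@B0, f@B1}   OUT={a@B0, c@B2, d@B3, e@B0, f@B1}
  B3:   IN={a@B0, c@B2, d@B3, e@B0, f@B1}   OUT={a@B0, c@B3, d@B3, e@B0, f@B1}
  B4:   IN={a@B0, c@B2, c@B3, d@B3, e@B0, f@B1}   OUT={a@B0, c@B2, c@B3, d@B4, e@B4, f@B4}
  B5:   IN={a@B0, c@B2, c@B3, d@B4, e@B4, f@B4}   OUT={a@B0, c@B2, c@B3, d@B4, e@B4, f@B4}
  B6:   IN={a@B0, c@B2, c@B3, d@B4, e@B4, f@B4}   OUT={a@B0, c@B2, c@B3, d@B4, e@B4, f@B4}

Merge at B6: IN[B6] = OUT[B5] = {a@B0, c@B2, c@B3, d@B4, e@B4, f@B4}

Answer: {a@B0, c@B2, c@B3, d@B4, e@B4, f@B4}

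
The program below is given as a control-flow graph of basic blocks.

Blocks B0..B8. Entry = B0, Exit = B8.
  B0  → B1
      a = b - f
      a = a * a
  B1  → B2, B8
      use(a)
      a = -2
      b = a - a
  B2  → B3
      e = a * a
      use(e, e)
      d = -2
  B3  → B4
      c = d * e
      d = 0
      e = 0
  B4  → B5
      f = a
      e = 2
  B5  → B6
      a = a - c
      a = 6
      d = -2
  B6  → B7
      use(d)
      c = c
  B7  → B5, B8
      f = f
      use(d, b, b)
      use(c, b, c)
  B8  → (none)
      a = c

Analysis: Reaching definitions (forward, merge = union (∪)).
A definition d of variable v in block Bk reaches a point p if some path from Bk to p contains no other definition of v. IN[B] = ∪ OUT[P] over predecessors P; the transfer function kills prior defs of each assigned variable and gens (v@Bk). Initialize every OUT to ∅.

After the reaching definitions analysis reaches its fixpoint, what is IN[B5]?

Per-block solution:
  B0: | IN={} | OUT={a@B0}
  B1: | IN={a@B0} | OUT={a@B1, b@B1}
  B2: | IN={a@B1, b@B1} | OUT={a@B1, b@B1, d@B2, e@B2}
  B3: | IN={a@B1, b@B1, d@B2, e@B2} | OUT={a@B1, b@B1, c@B3, d@B3, e@B3}
  B4: | IN={a@B1, b@B1, c@B3, d@B3, e@B3} | OUT={a@B1, b@B1, c@B3, d@B3, e@B4, f@B4}
  B5: | IN={a@B1, a@B5, b@B1, c@B3, c@B6, d@B3, d@B5, e@B4, f@B4, f@B7} | OUT={a@B5, b@B1, c@B3, c@B6, d@B5, e@B4, f@B4, f@B7}
  B6: | IN={a@B5, b@B1, c@B3, c@B6, d@B5, e@B4, f@B4, f@B7} | OUT={a@B5, b@B1, c@B6, d@B5, e@B4, f@B4, f@B7}
  B7: | IN={a@B5, b@B1, c@B6, d@B5, e@B4, f@B4, f@B7} | OUT={a@B5, b@B1, c@B6, d@B5, e@B4, f@B7}
  B8: | IN={a@B1, a@B5, b@B1, c@B6, d@B5, e@B4, f@B7} | OUT={a@B8, b@B1, c@B6, d@B5, e@B4, f@B7}

Merge at B5: IN[B5] = OUT[B4] ⊔ OUT[B7] = {a@B1, a@B5, b@B1, c@B3, c@B6, d@B3, d@B5, e@B4, f@B4, f@B7}

Answer: {a@B1, a@B5, b@B1, c@B3, c@B6, d@B3, d@B5, e@B4, f@B4, f@B7}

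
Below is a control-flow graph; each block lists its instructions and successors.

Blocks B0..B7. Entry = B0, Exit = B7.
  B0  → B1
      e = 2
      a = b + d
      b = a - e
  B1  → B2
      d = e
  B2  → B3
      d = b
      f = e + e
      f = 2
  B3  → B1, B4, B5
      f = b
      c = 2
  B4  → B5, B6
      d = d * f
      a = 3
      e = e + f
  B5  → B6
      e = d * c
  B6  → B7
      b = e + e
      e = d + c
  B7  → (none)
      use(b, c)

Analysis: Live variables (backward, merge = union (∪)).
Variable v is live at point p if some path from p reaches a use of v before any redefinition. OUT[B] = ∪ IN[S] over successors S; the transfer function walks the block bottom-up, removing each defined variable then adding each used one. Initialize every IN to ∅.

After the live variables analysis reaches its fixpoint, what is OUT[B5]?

Fixpoint table:
  B0: | IN={b, d} | OUT={b, e}
  B1: | IN={b, e} | OUT={b, e}
  B2: | IN={b, e} | OUT={b, d, e}
  B3: | IN={b, d, e} | OUT={b, c, d, e, f}
  B4: | IN={c, d, e, f} | OUT={c, d, e}
  B5: | IN={c, d} | OUT={c, d, e}
  B6: | IN={c, d, e} | OUT={b, c}
  B7: | IN={b, c} | OUT={}

Merge at B5: OUT[B5] = IN[B6] = {c, d, e}

Answer: {c, d, e}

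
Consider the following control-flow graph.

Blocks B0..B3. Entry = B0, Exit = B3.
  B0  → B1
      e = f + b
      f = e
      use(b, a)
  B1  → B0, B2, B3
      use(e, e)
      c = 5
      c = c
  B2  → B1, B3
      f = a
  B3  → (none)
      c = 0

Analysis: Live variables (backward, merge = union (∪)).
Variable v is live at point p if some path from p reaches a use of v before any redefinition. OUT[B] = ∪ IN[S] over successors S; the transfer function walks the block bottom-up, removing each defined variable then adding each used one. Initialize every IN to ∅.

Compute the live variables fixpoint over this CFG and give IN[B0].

Answer: {a, b, f}

Trace:
Fixpoint table:
  B0: | IN={a, b, f} | OUT={a, b, e, f}
  B1: | IN={a, b, e, f} | OUT={a, b, e, f}
  B2: | IN={a, b, e} | OUT={a, b, e, f}
  B3: | IN={} | OUT={}

Merge at B0: OUT[B0] = IN[B1] = {a, b, e, f}
Applying B0's transfer function to that OUT value gives IN[B0] (row B0 above).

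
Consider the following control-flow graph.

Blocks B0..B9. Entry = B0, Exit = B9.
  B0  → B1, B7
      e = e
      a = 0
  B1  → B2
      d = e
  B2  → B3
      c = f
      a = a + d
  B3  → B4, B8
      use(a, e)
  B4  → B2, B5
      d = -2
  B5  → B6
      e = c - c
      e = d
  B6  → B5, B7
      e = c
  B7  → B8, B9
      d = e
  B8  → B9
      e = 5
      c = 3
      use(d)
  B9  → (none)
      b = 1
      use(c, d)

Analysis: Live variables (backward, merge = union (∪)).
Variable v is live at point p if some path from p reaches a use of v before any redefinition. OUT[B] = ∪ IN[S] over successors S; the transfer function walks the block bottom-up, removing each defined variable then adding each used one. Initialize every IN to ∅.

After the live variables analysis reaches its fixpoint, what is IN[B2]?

Fixpoint table:
  B0: | IN={c, e, f} | OUT={a, c, e, f}
  B1: | IN={a, e, f} | OUT={a, d, e, f}
  B2: | IN={a, d, e, f} | OUT={a, c, d, e, f}
  B3: | IN={a, c, d, e, f} | OUT={a, c, d, e, f}
  B4: | IN={a, c, e, f} | OUT={a, c, d, e, f}
  B5: | IN={c, d} | OUT={c, d}
  B6: | IN={c, d} | OUT={c, d, e}
  B7: | IN={c, e} | OUT={c, d}
  B8: | IN={d} | OUT={c, d}
  B9: | IN={c, d} | OUT={}

Merge at B2: OUT[B2] = IN[B3] = {a, c, d, e, f}
Applying B2's transfer function to that OUT value gives IN[B2] (row B2 above).

Answer: {a, d, e, f}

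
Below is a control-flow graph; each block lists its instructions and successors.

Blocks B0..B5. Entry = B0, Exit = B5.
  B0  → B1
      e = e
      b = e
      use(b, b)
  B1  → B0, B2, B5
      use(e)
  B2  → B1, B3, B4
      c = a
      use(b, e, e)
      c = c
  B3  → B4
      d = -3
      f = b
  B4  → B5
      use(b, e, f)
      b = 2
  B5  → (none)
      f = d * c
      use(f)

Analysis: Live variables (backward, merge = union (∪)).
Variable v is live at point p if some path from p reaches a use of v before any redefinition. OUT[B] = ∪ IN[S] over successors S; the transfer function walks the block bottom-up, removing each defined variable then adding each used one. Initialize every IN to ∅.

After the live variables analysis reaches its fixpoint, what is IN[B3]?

Per-block solution:
  B0: | IN={a, c, d, e, f} | OUT={a, b, c, d, e, f}
  B1: | IN={a, b, c, d, e, f} | OUT={a, b, c, d, e, f}
  B2: | IN={a, b, d, e, f} | OUT={a, b, c, d, e, f}
  B3: | IN={b, c, e} | OUT={b, c, d, e, f}
  B4: | IN={b, c, d, e, f} | OUT={c, d}
  B5: | IN={c, d} | OUT={}

Merge at B3: OUT[B3] = IN[B4] = {b, c, d, e, f}
Applying B3's transfer function to that OUT value gives IN[B3] (row B3 above).

Answer: {b, c, e}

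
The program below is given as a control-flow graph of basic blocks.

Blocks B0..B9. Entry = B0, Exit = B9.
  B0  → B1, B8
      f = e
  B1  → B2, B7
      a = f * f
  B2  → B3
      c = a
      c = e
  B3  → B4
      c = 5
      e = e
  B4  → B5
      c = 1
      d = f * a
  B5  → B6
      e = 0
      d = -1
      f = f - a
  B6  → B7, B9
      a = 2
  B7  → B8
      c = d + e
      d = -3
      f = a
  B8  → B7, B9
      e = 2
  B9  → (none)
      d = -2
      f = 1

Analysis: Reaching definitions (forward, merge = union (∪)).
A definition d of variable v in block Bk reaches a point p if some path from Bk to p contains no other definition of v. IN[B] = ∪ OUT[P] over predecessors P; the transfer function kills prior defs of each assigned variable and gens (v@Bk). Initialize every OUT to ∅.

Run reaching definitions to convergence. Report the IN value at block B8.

Per-block solution:
  B0:  IN={}  OUT={f@B0}
  B1:  IN={f@B0}  OUT={a@B1, f@B0}
  B2:  IN={a@B1, f@B0}  OUT={a@B1, c@B2, f@B0}
  B3:  IN={a@B1, c@B2, f@B0}  OUT={a@B1, c@B3, e@B3, f@B0}
  B4:  IN={a@B1, c@B3, e@B3, f@B0}  OUT={a@B1, c@B4, d@B4, e@B3, f@B0}
  B5:  IN={a@B1, c@B4, d@B4, e@B3, f@B0}  OUT={a@B1, c@B4, d@B5, e@B5, f@B5}
  B6:  IN={a@B1, c@B4, d@B5, e@B5, f@B5}  OUT={a@B6, c@B4, d@B5, e@B5, f@B5}
  B7:  IN={a@B1, a@B6, c@B4, c@B7, d@B5, d@B7, e@B5, e@B8, f@B0, f@B5, f@B7}  OUT={a@B1, a@B6, c@B7, d@B7, e@B5, e@B8, f@B7}
  B8:  IN={a@B1, a@B6, c@B7, d@B7, e@B5, e@B8, f@B0, f@B7}  OUT={a@B1, a@B6, c@B7, d@B7, e@B8, f@B0, f@B7}
  B9:  IN={a@B1, a@B6, c@B4, c@B7, d@B5, d@B7, e@B5, e@B8, f@B0, f@B5, f@B7}  OUT={a@B1, a@B6, c@B4, c@B7, d@B9, e@B5, e@B8, f@B9}

Merge at B8: IN[B8] = OUT[B0] ⊔ OUT[B7] = {a@B1, a@B6, c@B7, d@B7, e@B5, e@B8, f@B0, f@B7}

Answer: {a@B1, a@B6, c@B7, d@B7, e@B5, e@B8, f@B0, f@B7}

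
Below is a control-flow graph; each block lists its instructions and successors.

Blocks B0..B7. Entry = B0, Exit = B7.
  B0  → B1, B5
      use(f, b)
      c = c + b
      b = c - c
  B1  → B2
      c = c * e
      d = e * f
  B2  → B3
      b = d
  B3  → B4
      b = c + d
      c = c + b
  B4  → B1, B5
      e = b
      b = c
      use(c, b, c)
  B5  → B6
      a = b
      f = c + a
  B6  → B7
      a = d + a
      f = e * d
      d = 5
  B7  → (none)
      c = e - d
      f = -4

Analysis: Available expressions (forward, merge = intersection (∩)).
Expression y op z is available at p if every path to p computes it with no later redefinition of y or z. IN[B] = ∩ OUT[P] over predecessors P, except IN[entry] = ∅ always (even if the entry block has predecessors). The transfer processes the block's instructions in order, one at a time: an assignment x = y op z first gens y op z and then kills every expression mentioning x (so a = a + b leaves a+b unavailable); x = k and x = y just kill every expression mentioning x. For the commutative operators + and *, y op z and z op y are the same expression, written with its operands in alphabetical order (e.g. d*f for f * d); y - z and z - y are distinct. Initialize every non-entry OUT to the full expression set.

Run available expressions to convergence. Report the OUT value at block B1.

Answer: {e*f}

Working:
Fixpoint table:
  B0: | IN={} | OUT={c-c}
  B1: | IN={} | OUT={e*f}
  B2: | IN={e*f} | OUT={e*f}
  B3: | IN={e*f} | OUT={e*f}
  B4: | IN={e*f} | OUT={}
  B5: | IN={} | OUT={a+c}
  B6: | IN={a+c} | OUT={}
  B7: | IN={} | OUT={e-d}

Merge at B1: IN[B1] = OUT[B0] ∩ OUT[B4] = {}
Applying B1's transfer function to that IN value gives OUT[B1] (row B1 above).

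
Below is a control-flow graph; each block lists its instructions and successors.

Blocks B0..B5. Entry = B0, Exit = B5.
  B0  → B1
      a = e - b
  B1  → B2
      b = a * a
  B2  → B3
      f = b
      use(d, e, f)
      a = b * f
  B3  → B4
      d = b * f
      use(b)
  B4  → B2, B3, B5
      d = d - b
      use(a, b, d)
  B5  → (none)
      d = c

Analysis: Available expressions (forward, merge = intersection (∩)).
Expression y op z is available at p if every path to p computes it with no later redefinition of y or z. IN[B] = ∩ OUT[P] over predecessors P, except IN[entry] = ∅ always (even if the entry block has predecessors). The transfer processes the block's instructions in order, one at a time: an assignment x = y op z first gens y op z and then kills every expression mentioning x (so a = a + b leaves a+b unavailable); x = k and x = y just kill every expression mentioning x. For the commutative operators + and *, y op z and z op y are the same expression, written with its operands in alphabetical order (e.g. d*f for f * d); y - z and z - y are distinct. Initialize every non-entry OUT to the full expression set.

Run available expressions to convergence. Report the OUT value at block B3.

Fixpoint table:
  B0:   IN={}   OUT={e-b}
  B1:   IN={e-b}   OUT={a*a}
  B2:   IN={}   OUT={b*f}
  B3:   IN={b*f}   OUT={b*f}
  B4:   IN={b*f}   OUT={b*f}
  B5:   IN={b*f}   OUT={b*f}

Merge at B3: IN[B3] = OUT[B2] ∩ OUT[B4] = {b*f}
Applying B3's transfer function to that IN value gives OUT[B3] (row B3 above).

Answer: {b*f}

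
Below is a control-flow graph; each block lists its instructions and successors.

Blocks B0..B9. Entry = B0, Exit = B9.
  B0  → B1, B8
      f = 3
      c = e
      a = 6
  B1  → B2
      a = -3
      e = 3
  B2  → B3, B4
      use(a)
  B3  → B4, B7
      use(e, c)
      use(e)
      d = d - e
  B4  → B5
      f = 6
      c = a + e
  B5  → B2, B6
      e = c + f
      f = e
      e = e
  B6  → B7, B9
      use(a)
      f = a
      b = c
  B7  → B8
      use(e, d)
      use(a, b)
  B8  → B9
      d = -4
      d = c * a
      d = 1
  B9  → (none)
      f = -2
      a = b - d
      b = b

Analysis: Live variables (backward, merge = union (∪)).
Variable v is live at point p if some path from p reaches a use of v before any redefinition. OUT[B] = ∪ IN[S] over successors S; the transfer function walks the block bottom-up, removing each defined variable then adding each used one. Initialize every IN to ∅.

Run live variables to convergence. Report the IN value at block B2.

Per-block solution:
  B0:   IN={b, d, e}   OUT={a, b, c, d}
  B1:   IN={b, c, d}   OUT={a, b, c, d, e}
  B2:   IN={a, b, c, d, e}   OUT={a, b, c, d, e}
  B3:   IN={a, b, c, d, e}   OUT={a, b, c, d, e}
  B4:   IN={a, b, d, e}   OUT={a, b, c, d, f}
  B5:   IN={a, b, c, d, f}   OUT={a, b, c, d, e}
  B6:   IN={a, c, d, e}   OUT={a, b, c, d, e}
  B7:   IN={a, b, c, d, e}   OUT={a, b, c}
  B8:   IN={a, b, c}   OUT={b, d}
  B9:   IN={b, d}   OUT={}

Merge at B2: OUT[B2] = IN[B3] ⊔ IN[B4] = {a, b, c, d, e}
Applying B2's transfer function to that OUT value gives IN[B2] (row B2 above).

Answer: {a, b, c, d, e}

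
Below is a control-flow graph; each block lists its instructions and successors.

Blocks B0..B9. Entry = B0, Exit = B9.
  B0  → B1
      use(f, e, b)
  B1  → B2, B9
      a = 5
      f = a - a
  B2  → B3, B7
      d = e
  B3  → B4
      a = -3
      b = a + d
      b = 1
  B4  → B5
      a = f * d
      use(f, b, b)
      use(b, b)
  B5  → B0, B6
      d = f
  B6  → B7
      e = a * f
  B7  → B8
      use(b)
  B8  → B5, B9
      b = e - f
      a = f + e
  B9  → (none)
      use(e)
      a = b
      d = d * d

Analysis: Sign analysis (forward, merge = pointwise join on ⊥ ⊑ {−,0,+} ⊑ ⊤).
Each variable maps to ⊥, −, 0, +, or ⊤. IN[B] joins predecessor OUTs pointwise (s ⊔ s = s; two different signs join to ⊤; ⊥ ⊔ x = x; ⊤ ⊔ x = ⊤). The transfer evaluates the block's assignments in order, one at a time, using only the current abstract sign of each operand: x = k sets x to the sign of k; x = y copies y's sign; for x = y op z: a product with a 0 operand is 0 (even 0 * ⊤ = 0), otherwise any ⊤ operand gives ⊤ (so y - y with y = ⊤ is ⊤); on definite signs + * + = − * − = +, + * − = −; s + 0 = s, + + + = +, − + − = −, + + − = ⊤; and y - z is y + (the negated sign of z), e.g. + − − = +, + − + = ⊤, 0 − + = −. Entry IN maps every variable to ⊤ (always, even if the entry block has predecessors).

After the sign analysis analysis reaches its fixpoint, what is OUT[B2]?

Answer: {a: +, b: ⊤, c: ⊤, d: ⊤, e: ⊤, f: ⊤}

Trace:
Fixpoint table:
  B0:   IN=(all ⊤)   OUT=(all ⊤)
  B1:   IN=(all ⊤)   OUT={a:+; rest ⊤}
  B2:   IN={a:+; rest ⊤}   OUT={a:+; rest ⊤}
  B3:   IN={a:+; rest ⊤}   OUT={a:-, b:+; rest ⊤}
  B4:   IN={a:-, b:+; rest ⊤}   OUT={b:+; rest ⊤}
  B5:   IN=(all ⊤)   OUT=(all ⊤)
  B6:   IN=(all ⊤)   OUT=(all ⊤)
  B7:   IN=(all ⊤)   OUT=(all ⊤)
  B8:   IN=(all ⊤)   OUT=(all ⊤)
  B9:   IN=(all ⊤)   OUT=(all ⊤)

Merge at B2: IN[B2] = OUT[B1] = {a: +, b: ⊤, c: ⊤, d: ⊤, e: ⊤, f: ⊤}
Applying B2's transfer function to that IN value gives OUT[B2] (row B2 above).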